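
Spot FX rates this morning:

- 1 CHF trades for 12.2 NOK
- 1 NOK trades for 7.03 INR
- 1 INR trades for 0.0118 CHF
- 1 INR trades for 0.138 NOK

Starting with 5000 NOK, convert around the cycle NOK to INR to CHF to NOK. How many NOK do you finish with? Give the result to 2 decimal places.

5000 NOK × 7.03 = 35150 INR
35150 INR × 0.0118 = 414.77 CHF
414.77 CHF × 12.2 = 5060.194 NOK

5060.19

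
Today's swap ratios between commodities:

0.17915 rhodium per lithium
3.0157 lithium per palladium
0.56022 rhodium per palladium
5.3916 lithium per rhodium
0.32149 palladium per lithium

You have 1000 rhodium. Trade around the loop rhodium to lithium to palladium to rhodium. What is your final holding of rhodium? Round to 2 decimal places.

1000 rhodium × 5.3916 = 5391.6 lithium
5391.6 lithium × 0.32149 = 1733.345484 palladium
1733.345484 palladium × 0.56022 = 971.05480704648 rhodium

971.05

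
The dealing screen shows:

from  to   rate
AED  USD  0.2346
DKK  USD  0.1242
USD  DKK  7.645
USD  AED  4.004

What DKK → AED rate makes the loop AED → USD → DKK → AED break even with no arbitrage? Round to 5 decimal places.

0.55756

Known legs of the cycle: 0.2346 × 7.645 = 1.793517
For no arbitrage the full-cycle product must be 1, so the missing rate is 1 / 1.793517 ≈ 0.5575637.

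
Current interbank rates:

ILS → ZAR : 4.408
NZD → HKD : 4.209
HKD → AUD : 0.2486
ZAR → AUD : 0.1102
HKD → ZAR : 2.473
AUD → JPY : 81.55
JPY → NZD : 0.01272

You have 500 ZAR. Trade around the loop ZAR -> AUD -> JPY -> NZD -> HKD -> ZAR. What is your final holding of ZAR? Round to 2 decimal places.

594.93

500 ZAR × 0.1102 = 55.1 AUD
55.1 AUD × 81.55 = 4493.405 JPY
4493.405 JPY × 0.01272 = 57.1561116 NZD
57.1561116 NZD × 4.209 = 240.5700737244 HKD
240.5700737244 HKD × 2.473 = 594.9297923204412 ZAR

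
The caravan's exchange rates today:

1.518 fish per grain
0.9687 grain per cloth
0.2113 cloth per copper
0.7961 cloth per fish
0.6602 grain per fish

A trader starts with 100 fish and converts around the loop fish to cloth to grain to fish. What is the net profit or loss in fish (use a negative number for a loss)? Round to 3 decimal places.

17.065

100 fish × 0.7961 = 79.61 cloth
79.61 cloth × 0.9687 = 77.118207 grain
77.118207 grain × 1.518 = 117.065438226 fish
Net change: 117.065438226 − 100 = 17.065438226 fish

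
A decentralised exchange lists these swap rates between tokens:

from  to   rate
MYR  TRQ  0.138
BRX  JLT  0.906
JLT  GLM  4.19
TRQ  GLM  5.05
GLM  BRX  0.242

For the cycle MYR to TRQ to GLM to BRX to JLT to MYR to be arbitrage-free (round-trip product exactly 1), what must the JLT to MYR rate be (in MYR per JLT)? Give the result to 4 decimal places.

6.5446

Known legs of the cycle: 0.138 × 5.05 × 0.242 × 0.906 = 0.1527967188
For no arbitrage the full-cycle product must be 1, so the missing rate is 1 / 0.1527967188 ≈ 6.544643.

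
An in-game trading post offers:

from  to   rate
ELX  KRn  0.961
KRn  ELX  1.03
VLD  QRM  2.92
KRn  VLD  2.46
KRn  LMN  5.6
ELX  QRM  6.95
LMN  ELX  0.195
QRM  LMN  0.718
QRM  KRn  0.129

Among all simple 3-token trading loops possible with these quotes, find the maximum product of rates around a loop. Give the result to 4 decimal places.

ELX→KRn→LMN→ELX: 0.961 × 5.6 × 0.195 = 1.04941
QRM→LMN→ELX→QRM: 0.718 × 0.195 × 6.95 = 0.97307
QRM→KRn→VLD→QRM: 0.129 × 2.46 × 2.92 = 0.92663
QRM→KRn→ELX→QRM: 0.129 × 1.03 × 6.95 = 0.92345
Maximum is ELX→KRn→LMN→ELX at 1.0494; arbitrage exists.

1.0494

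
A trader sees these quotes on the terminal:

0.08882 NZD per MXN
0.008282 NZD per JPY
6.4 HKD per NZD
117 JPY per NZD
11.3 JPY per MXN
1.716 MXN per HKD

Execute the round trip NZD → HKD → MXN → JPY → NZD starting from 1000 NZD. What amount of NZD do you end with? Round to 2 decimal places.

1027.81

1000 NZD × 6.4 = 6400 HKD
6400 HKD × 1.716 = 10982.4 MXN
10982.4 MXN × 11.3 = 124101.12 JPY
124101.12 JPY × 0.008282 = 1027.80547584 NZD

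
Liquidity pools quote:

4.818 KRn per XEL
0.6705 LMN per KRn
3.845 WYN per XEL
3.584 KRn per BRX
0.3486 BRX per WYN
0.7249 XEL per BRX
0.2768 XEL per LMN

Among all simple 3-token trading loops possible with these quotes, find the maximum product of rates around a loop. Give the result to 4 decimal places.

0.9716

BRX→XEL→WYN→BRX: 0.7249 × 3.845 × 0.3486 = 0.97163
XEL→KRn→LMN→XEL: 4.818 × 0.6705 × 0.2768 = 0.89419
Maximum is BRX→XEL→WYN→BRX at 0.9716; no arbitrage — every cycle loses value.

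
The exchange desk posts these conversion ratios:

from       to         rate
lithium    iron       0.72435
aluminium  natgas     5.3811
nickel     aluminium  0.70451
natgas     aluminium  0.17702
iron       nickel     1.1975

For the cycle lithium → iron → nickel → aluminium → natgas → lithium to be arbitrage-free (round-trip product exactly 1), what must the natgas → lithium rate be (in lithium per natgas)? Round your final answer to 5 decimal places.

0.30410

Known legs of the cycle: 0.72435 × 1.1975 × 0.70451 × 5.3811 = 3.288381614520094125
For no arbitrage the full-cycle product must be 1, so the missing rate is 1 / 3.288381614520094125 ≈ 0.3041010.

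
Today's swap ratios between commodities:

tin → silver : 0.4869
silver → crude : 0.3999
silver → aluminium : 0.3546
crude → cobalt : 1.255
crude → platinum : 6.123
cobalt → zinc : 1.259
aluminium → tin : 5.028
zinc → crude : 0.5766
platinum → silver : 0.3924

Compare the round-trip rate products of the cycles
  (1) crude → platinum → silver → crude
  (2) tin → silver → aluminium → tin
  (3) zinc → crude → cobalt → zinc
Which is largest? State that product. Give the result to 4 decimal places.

0.9608

(1) 6.123 × 0.3924 × 0.3999 = 0.96083
(2) 0.4869 × 0.3546 × 5.028 = 0.86811
(3) 0.5766 × 1.255 × 1.259 = 0.91105
Highest is cycle (1) at 0.9608 (≤1, no arbitrage).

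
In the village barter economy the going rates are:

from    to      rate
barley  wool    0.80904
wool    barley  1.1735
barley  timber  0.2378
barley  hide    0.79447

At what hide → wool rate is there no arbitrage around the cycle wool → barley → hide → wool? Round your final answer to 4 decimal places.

1.0726

Known legs of the cycle: 1.1735 × 0.79447 = 0.932310545
For no arbitrage the full-cycle product must be 1, so the missing rate is 1 / 0.932310545 ≈ 1.072604.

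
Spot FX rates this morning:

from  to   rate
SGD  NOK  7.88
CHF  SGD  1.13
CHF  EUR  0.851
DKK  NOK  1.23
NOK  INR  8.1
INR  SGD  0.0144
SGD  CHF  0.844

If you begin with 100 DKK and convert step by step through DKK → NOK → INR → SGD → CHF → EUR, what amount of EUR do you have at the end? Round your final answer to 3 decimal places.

10.304

100 DKK × 1.23 = 123 NOK
123 NOK × 8.1 = 996.3 INR
996.3 INR × 0.0144 = 14.34672 SGD
14.34672 SGD × 0.844 = 12.10863168 CHF
12.10863168 CHF × 0.851 = 10.30444555968 EUR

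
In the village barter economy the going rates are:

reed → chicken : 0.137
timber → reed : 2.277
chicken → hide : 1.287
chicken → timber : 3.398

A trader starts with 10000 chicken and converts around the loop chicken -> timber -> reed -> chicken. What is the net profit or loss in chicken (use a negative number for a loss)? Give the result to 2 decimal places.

600.03

10000 chicken × 3.398 = 33980 timber
33980 timber × 2.277 = 77372.46 reed
77372.46 reed × 0.137 = 10600.02702 chicken
Net change: 10600.02702 − 10000 = 600.02702 chicken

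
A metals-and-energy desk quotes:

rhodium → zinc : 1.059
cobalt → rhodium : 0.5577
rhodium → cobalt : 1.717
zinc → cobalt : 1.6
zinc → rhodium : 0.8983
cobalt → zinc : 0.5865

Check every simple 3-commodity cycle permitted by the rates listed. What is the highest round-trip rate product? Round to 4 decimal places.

0.9450

cobalt→rhodium→zinc→cobalt: 0.5577 × 1.059 × 1.6 = 0.94497
cobalt→zinc→rhodium→cobalt: 0.5865 × 0.8983 × 1.717 = 0.90461
Maximum is cobalt→rhodium→zinc→cobalt at 0.9450; no arbitrage — every cycle loses value.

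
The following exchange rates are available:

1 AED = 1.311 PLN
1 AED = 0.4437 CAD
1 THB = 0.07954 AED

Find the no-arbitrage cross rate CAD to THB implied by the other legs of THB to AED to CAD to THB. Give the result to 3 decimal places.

28.335

Known legs of the cycle: 0.07954 × 0.4437 = 0.035291898
For no arbitrage the full-cycle product must be 1, so the missing rate is 1 / 0.035291898 ≈ 28.33512.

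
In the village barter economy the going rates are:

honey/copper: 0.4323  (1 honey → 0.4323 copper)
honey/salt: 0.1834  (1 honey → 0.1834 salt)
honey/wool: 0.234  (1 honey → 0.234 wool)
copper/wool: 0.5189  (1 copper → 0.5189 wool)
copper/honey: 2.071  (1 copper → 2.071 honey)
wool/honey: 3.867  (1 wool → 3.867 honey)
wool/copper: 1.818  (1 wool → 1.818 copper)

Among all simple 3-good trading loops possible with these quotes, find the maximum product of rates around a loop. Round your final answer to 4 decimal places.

wool→copper→honey→wool: 1.818 × 2.071 × 0.234 = 0.88103
wool→honey→copper→wool: 3.867 × 0.4323 × 0.5189 = 0.86745
Maximum is wool→copper→honey→wool at 0.8810; no arbitrage — every cycle loses value.

0.8810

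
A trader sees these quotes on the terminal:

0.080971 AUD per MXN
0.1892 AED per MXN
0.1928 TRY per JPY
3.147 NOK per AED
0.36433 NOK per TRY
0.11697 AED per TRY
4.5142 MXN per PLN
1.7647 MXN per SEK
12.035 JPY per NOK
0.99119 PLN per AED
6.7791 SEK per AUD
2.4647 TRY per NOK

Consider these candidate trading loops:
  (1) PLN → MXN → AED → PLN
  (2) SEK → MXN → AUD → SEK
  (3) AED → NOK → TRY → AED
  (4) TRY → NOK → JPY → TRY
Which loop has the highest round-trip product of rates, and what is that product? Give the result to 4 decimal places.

(1) 4.5142 × 0.1892 × 0.99119 = 0.84656
(2) 1.7647 × 0.080971 × 6.7791 = 0.96866
(3) 3.147 × 2.4647 × 0.11697 = 0.90727
(4) 0.36433 × 12.035 × 0.1928 = 0.84537
Highest is cycle (2) at 0.9687 (≤1, no arbitrage).

0.9687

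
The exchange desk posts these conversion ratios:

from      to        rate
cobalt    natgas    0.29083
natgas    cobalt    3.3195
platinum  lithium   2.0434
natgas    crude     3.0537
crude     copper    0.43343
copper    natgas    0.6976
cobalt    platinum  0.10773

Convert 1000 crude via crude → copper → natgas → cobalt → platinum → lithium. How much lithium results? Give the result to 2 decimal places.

1000 crude × 0.43343 = 433.43 copper
433.43 copper × 0.6976 = 302.360768 natgas
302.360768 natgas × 3.3195 = 1003.686569376 cobalt
1003.686569376 cobalt × 0.10773 = 108.12715411887648 platinum
108.12715411887648 platinum × 2.0434 = 220.947026726512199232 lithium

220.95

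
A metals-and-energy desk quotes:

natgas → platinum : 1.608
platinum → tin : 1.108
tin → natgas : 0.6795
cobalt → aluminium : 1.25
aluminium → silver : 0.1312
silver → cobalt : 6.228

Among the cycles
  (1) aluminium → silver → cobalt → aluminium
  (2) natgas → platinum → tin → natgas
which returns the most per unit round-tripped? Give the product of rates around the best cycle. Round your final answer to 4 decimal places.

1.2106

(1) 0.1312 × 6.228 × 1.25 = 1.02139
(2) 1.608 × 1.108 × 0.6795 = 1.21064
Highest is cycle (2) at 1.2106 (>1, arbitrage).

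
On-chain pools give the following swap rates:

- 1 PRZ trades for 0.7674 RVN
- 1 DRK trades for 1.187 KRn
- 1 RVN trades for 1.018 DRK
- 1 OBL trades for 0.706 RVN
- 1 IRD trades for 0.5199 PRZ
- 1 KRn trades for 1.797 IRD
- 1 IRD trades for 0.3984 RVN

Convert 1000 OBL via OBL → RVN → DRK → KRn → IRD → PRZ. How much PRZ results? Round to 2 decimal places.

797.02

1000 OBL × 0.706 = 706 RVN
706 RVN × 1.018 = 718.708 DRK
718.708 DRK × 1.187 = 853.106396 KRn
853.106396 KRn × 1.797 = 1533.032193612 IRD
1533.032193612 IRD × 0.5199 = 797.0234374588788 PRZ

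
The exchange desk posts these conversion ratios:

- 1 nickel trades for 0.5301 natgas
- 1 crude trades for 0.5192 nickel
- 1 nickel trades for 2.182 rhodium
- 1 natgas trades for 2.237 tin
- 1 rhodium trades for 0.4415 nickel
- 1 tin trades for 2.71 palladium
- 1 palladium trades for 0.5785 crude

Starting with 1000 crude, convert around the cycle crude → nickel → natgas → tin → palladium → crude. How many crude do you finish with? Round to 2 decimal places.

1000 crude × 0.5192 = 519.2 nickel
519.2 nickel × 0.5301 = 275.22792 natgas
275.22792 natgas × 2.237 = 615.68485704 tin
615.68485704 tin × 2.71 = 1668.5059625784 palladium
1668.5059625784 palladium × 0.5785 = 965.2306993516044 crude

965.23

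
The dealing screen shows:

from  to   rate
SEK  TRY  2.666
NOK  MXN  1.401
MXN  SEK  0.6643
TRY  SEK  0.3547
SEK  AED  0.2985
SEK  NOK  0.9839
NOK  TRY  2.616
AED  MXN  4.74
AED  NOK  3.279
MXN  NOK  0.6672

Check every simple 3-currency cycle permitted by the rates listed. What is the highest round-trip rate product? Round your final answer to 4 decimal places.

SEK→AED→MXN→SEK: 0.2985 × 4.74 × 0.6643 = 0.93991
SEK→NOK→MXN→SEK: 0.9839 × 1.401 × 0.6643 = 0.91570
SEK→NOK→TRY→SEK: 0.9839 × 2.616 × 0.3547 = 0.91296
Maximum is SEK→AED→MXN→SEK at 0.9399; no arbitrage — every cycle loses value.

0.9399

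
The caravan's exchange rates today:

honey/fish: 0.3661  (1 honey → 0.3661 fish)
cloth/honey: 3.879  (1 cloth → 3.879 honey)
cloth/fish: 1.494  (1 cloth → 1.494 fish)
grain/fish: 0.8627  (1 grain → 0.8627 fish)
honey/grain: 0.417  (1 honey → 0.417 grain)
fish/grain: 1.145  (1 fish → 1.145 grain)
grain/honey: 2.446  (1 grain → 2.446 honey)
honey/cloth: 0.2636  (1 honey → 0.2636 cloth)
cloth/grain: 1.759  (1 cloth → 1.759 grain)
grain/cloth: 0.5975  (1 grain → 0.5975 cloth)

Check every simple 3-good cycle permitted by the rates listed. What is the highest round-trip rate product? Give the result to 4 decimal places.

1.1341

grain→honey→cloth→grain: 2.446 × 0.2636 × 1.759 = 1.13414
grain→honey→fish→grain: 2.446 × 0.3661 × 1.145 = 1.02533
grain→cloth→fish→grain: 0.5975 × 1.494 × 1.145 = 1.02210
grain→cloth→honey→grain: 0.5975 × 3.879 × 0.417 = 0.96648
Maximum is grain→honey→cloth→grain at 1.1341; arbitrage exists.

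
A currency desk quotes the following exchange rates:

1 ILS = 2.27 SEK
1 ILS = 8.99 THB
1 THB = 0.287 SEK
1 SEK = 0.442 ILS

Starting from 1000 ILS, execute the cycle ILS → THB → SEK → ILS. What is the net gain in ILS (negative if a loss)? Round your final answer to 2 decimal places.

140.42

1000 ILS × 8.99 = 8990 THB
8990 THB × 0.287 = 2580.13 SEK
2580.13 SEK × 0.442 = 1140.41746 ILS
Net change: 1140.41746 − 1000 = 140.41746 ILS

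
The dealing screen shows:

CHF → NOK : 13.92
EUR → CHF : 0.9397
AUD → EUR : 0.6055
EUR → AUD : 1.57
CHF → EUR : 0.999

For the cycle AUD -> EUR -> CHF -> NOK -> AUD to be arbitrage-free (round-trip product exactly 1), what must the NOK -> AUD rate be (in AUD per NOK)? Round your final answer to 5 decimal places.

Known legs of the cycle: 0.6055 × 0.9397 × 13.92 = 7.920317832
For no arbitrage the full-cycle product must be 1, so the missing rate is 1 / 7.920317832 ≈ 0.1262576.

0.12626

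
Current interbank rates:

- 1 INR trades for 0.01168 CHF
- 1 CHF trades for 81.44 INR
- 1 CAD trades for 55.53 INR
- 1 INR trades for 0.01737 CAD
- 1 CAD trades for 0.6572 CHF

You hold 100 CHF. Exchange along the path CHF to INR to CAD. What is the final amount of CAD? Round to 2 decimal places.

141.46

100 CHF × 81.44 = 8144 INR
8144 INR × 0.01737 = 141.46128 CAD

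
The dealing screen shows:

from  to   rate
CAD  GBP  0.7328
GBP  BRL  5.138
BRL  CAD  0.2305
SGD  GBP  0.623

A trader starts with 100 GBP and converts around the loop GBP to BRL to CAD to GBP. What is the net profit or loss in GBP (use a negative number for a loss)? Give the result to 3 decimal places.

100 GBP × 5.138 = 513.8 BRL
513.8 BRL × 0.2305 = 118.4309 CAD
118.4309 CAD × 0.7328 = 86.78616352 GBP
Net change: 86.78616352 − 100 = -13.21383648 GBP

-13.214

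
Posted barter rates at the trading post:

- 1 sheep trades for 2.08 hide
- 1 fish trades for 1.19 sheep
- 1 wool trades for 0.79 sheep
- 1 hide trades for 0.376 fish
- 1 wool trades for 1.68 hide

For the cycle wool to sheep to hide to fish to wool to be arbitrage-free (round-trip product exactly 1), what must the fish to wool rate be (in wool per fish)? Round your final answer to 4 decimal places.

Known legs of the cycle: 0.79 × 2.08 × 0.376 = 0.6178432
For no arbitrage the full-cycle product must be 1, so the missing rate is 1 / 0.6178432 ≈ 1.618534.

1.6185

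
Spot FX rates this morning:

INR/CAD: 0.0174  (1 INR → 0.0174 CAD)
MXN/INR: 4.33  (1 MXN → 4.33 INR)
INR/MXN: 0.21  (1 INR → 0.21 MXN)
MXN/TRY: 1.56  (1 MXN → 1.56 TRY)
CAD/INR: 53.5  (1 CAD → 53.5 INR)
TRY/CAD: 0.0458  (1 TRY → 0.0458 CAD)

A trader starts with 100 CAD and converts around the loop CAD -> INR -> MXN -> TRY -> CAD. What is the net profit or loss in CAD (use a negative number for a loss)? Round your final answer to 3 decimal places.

100 CAD × 53.5 = 5350 INR
5350 INR × 0.21 = 1123.5 MXN
1123.5 MXN × 1.56 = 1752.66 TRY
1752.66 TRY × 0.0458 = 80.271828 CAD
Net change: 80.271828 − 100 = -19.728172 CAD

-19.728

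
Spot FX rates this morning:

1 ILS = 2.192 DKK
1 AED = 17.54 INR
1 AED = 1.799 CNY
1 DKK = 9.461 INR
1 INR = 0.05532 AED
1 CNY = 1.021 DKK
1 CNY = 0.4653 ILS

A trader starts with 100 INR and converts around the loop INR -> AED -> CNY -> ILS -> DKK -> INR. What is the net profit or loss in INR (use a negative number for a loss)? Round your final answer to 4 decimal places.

-3.9662

100 INR × 0.05532 = 5.532 AED
5.532 AED × 1.799 = 9.952068 CNY
9.952068 CNY × 0.4653 = 4.6306972404 ILS
4.6306972404 ILS × 2.192 = 10.1504883509568 DKK
10.1504883509568 DKK × 9.461 = 96.0337702884022848 INR
Net change: 96.0337702884022848 − 100 = -3.9662297115977152 INR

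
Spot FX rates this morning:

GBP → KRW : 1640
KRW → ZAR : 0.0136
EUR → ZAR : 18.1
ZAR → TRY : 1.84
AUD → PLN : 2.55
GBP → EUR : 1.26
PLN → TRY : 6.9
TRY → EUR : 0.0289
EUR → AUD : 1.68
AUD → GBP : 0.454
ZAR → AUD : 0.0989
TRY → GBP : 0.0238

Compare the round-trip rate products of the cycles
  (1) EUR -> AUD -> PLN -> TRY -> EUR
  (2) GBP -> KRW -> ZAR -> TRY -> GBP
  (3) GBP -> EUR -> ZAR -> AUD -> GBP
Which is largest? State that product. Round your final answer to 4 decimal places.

(1) 1.68 × 2.55 × 6.9 × 0.0289 = 0.85427
(2) 1640 × 0.0136 × 1.84 × 0.0238 = 0.97674
(3) 1.26 × 18.1 × 0.0989 × 0.454 = 1.02400
Highest is cycle (3) at 1.0240 (>1, arbitrage).

1.0240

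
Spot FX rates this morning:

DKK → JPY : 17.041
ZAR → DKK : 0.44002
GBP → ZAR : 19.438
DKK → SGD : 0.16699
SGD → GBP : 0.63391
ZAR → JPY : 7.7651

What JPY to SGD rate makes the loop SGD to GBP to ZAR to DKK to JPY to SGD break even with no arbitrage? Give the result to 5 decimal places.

0.01082

Known legs of the cycle: 0.63391 × 19.438 × 0.44002 × 17.041 = 92.3946179070133156
For no arbitrage the full-cycle product must be 1, so the missing rate is 1 / 92.3946179070133156 ≈ 0.0108231.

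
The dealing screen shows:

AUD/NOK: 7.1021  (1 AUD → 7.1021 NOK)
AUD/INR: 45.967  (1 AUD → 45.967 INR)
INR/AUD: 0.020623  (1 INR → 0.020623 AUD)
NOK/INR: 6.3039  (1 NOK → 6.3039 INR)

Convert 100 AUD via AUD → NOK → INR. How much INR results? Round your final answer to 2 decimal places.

100 AUD × 7.1021 = 710.21 NOK
710.21 NOK × 6.3039 = 4477.092819 INR

4477.09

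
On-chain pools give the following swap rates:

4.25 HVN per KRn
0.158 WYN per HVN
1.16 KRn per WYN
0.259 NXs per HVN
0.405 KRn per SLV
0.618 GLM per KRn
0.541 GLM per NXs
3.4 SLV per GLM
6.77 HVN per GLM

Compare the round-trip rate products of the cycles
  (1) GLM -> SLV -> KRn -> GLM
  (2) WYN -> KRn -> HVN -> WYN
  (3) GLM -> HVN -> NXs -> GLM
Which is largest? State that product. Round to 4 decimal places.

(1) 3.4 × 0.405 × 0.618 = 0.85099
(2) 1.16 × 4.25 × 0.158 = 0.77894
(3) 6.77 × 0.259 × 0.541 = 0.94861
Highest is cycle (3) at 0.9486 (≤1, no arbitrage).

0.9486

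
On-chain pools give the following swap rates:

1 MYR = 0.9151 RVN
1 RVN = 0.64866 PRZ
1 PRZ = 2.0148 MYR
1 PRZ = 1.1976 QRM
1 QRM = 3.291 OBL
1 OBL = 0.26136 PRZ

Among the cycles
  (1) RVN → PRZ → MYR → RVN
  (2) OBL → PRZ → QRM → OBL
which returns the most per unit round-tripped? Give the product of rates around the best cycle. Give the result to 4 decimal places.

1.1960

(1) 0.64866 × 2.0148 × 0.9151 = 1.19596
(2) 0.26136 × 1.1976 × 3.291 = 1.03010
Highest is cycle (1) at 1.1960 (>1, arbitrage).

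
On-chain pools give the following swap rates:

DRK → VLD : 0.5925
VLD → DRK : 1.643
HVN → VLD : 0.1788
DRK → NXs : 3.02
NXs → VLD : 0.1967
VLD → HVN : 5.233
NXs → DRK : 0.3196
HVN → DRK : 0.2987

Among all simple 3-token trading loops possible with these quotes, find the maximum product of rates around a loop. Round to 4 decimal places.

0.9760

NXs→VLD→DRK→NXs: 0.1967 × 1.643 × 3.02 = 0.97600
DRK→VLD→HVN→DRK: 0.5925 × 5.233 × 0.2987 = 0.92614
Maximum is NXs→VLD→DRK→NXs at 0.9760; no arbitrage — every cycle loses value.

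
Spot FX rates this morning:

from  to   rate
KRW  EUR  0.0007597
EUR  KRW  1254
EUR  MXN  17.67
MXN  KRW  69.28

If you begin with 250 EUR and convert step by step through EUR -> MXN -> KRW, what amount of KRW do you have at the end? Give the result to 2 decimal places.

250 EUR × 17.67 = 4417.5 MXN
4417.5 MXN × 69.28 = 306044.4 KRW

306044.40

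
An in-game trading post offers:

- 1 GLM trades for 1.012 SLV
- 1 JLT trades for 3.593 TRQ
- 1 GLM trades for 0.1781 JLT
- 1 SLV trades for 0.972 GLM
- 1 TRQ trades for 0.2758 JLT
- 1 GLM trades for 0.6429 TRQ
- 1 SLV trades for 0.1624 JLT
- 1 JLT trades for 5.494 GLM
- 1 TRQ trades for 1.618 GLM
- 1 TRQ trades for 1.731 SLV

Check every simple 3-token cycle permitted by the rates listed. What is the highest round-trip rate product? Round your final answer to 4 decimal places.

GLM→TRQ→SLV→GLM: 0.6429 × 1.731 × 0.972 = 1.08170
JLT→TRQ→GLM→JLT: 3.593 × 1.618 × 0.1781 = 1.03538
JLT→TRQ→SLV→JLT: 3.593 × 1.731 × 0.1624 = 1.01004
JLT→GLM→TRQ→JLT: 5.494 × 0.6429 × 0.2758 = 0.97415
JLT→GLM→SLV→JLT: 5.494 × 1.012 × 0.1624 = 0.90293
Maximum is GLM→TRQ→SLV→GLM at 1.0817; arbitrage exists.

1.0817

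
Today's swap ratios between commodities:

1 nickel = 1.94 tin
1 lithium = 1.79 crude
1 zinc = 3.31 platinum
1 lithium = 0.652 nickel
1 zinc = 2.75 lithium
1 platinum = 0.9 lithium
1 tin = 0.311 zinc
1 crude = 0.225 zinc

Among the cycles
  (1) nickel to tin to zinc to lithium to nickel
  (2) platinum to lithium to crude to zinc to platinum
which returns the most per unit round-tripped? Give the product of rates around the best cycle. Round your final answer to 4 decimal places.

1.1998

(1) 1.94 × 0.311 × 2.75 × 0.652 = 1.08179
(2) 0.9 × 1.79 × 0.225 × 3.31 = 1.19979
Highest is cycle (2) at 1.1998 (>1, arbitrage).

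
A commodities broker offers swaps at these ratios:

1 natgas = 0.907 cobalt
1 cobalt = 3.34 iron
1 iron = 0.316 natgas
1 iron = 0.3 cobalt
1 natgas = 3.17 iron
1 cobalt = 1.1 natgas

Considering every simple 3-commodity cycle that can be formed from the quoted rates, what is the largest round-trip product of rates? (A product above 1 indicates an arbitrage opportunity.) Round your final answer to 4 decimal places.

cobalt→natgas→iron→cobalt: 1.1 × 3.17 × 0.3 = 1.04610
cobalt→iron→natgas→cobalt: 3.34 × 0.316 × 0.907 = 0.95728
Maximum is cobalt→natgas→iron→cobalt at 1.0461; arbitrage exists.

1.0461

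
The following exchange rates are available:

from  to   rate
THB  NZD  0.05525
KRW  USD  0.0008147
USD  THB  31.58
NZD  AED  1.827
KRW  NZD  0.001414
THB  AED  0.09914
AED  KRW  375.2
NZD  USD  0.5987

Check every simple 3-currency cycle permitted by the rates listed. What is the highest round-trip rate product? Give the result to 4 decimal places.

1.0446

USD→THB→NZD→USD: 31.58 × 0.05525 × 0.5987 = 1.04461
KRW→NZD→AED→KRW: 0.001414 × 1.827 × 375.2 = 0.96928
Maximum is USD→THB→NZD→USD at 1.0446; arbitrage exists.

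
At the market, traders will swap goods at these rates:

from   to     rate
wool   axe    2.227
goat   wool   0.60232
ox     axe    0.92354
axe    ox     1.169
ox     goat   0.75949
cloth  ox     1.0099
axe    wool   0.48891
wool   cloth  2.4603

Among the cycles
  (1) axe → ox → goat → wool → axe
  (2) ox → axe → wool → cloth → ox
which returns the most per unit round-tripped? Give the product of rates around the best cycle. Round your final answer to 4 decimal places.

1.1909

(1) 1.169 × 0.75949 × 0.60232 × 2.227 = 1.19092
(2) 0.92354 × 0.48891 × 2.4603 × 1.0099 = 1.12189
Highest is cycle (1) at 1.1909 (>1, arbitrage).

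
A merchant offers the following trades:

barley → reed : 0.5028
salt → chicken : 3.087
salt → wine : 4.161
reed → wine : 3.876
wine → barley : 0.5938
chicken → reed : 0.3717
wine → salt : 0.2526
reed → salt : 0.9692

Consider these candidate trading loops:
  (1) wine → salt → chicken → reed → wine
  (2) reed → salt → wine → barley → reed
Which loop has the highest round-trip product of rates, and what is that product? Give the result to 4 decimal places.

1.2041

(1) 0.2526 × 3.087 × 0.3717 × 3.876 = 1.12343
(2) 0.9692 × 4.161 × 0.5938 × 0.5028 = 1.20406
Highest is cycle (2) at 1.2041 (>1, arbitrage).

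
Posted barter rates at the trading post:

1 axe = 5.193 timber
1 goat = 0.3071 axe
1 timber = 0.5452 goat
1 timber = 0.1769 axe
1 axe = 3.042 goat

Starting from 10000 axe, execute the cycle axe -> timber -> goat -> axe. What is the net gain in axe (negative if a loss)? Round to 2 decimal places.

10000 axe × 5.193 = 51930 timber
51930 timber × 0.5452 = 28312.236 goat
28312.236 goat × 0.3071 = 8694.6876756 axe
Net change: 8694.6876756 − 10000 = -1305.3123244 axe

-1305.31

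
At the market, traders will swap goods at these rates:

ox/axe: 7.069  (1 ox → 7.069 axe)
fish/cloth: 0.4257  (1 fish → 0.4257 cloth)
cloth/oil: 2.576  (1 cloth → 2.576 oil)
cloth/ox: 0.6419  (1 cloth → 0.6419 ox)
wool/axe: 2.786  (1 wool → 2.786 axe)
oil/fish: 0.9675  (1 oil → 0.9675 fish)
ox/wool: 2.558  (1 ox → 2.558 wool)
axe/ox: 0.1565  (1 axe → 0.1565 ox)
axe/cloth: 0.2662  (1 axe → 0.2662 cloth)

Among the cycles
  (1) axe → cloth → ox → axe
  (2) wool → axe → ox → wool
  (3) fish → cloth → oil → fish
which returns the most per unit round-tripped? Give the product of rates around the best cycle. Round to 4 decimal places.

(1) 0.2662 × 0.6419 × 7.069 = 1.20791
(2) 2.786 × 0.1565 × 2.558 = 1.11531
(3) 0.4257 × 2.576 × 0.9675 = 1.06096
Highest is cycle (1) at 1.2079 (>1, arbitrage).

1.2079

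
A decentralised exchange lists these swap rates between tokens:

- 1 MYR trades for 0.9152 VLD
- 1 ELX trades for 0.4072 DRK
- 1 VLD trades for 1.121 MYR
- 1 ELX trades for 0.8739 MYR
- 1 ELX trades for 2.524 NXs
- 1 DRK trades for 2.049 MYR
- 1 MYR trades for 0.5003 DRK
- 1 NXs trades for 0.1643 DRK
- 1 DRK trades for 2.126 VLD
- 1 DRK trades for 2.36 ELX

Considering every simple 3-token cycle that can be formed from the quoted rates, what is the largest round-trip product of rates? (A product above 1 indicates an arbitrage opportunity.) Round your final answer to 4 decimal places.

1.1923

MYR→DRK→VLD→MYR: 0.5003 × 2.126 × 1.121 = 1.19234
ELX→MYR→DRK→ELX: 0.8739 × 0.5003 × 2.36 = 1.03182
NXs→DRK→ELX→NXs: 0.1643 × 2.36 × 2.524 = 0.97868
Maximum is MYR→DRK→VLD→MYR at 1.1923; arbitrage exists.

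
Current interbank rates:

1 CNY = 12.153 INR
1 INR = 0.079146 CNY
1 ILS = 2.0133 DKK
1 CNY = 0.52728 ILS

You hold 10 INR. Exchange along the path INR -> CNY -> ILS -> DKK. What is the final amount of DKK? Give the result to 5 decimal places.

0.84019

10 INR × 0.079146 = 0.79146 CNY
0.79146 CNY × 0.52728 = 0.4173210288 ILS
0.4173210288 ILS × 2.0133 = 0.84019242728304 DKK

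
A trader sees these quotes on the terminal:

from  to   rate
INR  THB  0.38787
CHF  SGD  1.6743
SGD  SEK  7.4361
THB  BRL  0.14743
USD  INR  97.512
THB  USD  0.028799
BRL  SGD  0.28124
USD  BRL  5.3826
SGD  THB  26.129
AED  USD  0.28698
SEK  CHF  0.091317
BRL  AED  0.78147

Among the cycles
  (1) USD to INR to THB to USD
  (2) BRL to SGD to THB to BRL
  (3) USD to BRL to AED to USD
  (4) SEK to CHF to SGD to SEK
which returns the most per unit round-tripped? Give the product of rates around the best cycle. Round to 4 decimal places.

(1) 97.512 × 0.38787 × 0.028799 = 1.08924
(2) 0.28124 × 26.129 × 0.14743 = 1.08339
(3) 5.3826 × 0.78147 × 0.28698 = 1.20714
(4) 0.091317 × 1.6743 × 7.4361 = 1.13692
Highest is cycle (3) at 1.2071 (>1, arbitrage).

1.2071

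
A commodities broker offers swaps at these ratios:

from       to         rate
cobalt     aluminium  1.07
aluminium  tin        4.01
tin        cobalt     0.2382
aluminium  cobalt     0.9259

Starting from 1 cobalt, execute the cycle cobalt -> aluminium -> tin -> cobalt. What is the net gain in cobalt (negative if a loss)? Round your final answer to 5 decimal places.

1 cobalt × 1.07 = 1.07 aluminium
1.07 aluminium × 4.01 = 4.2907 tin
4.2907 tin × 0.2382 = 1.02204474 cobalt
Net change: 1.02204474 − 1 = 0.02204474 cobalt

0.02204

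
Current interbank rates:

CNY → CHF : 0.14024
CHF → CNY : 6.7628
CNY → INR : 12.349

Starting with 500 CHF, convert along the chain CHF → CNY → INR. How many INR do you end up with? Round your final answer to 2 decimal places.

41756.91

500 CHF × 6.7628 = 3381.4 CNY
3381.4 CNY × 12.349 = 41756.9086 INR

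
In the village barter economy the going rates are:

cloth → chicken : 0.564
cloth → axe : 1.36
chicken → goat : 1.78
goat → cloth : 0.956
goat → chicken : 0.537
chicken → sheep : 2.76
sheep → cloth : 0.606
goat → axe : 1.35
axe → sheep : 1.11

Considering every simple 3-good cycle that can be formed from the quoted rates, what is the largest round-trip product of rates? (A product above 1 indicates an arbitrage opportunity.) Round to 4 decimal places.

0.9597

cloth→chicken→goat→cloth: 0.564 × 1.78 × 0.956 = 0.95975
cloth→chicken→sheep→cloth: 0.564 × 2.76 × 0.606 = 0.94332
axe→sheep→cloth→axe: 1.11 × 0.606 × 1.36 = 0.91482
Maximum is cloth→chicken→goat→cloth at 0.9597; no arbitrage — every cycle loses value.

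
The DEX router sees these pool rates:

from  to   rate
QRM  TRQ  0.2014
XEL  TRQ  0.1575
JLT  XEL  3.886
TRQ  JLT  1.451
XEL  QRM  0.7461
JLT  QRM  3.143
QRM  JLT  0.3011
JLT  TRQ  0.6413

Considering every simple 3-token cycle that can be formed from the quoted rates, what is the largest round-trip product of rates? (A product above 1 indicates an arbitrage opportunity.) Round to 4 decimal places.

0.9185

JLT→QRM→TRQ→JLT: 3.143 × 0.2014 × 1.451 = 0.91848
JLT→XEL→TRQ→JLT: 3.886 × 0.1575 × 1.451 = 0.88808
JLT→XEL→QRM→JLT: 3.886 × 0.7461 × 0.3011 = 0.87299
Maximum is JLT→QRM→TRQ→JLT at 0.9185; no arbitrage — every cycle loses value.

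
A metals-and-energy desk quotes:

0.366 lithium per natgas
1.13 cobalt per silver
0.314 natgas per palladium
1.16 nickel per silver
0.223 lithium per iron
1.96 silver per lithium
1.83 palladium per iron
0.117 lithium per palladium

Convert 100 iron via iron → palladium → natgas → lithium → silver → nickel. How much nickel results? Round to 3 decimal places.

47.816

100 iron × 1.83 = 183 palladium
183 palladium × 0.314 = 57.462 natgas
57.462 natgas × 0.366 = 21.031092 lithium
21.031092 lithium × 1.96 = 41.22094032 silver
41.22094032 silver × 1.16 = 47.8162907712 nickel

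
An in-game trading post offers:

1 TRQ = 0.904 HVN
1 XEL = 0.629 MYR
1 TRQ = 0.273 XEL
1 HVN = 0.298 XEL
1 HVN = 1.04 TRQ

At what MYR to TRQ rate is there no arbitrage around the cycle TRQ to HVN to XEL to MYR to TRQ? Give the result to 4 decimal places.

5.9015

Known legs of the cycle: 0.904 × 0.298 × 0.629 = 0.169447568
For no arbitrage the full-cycle product must be 1, so the missing rate is 1 / 0.169447568 ≈ 5.901531.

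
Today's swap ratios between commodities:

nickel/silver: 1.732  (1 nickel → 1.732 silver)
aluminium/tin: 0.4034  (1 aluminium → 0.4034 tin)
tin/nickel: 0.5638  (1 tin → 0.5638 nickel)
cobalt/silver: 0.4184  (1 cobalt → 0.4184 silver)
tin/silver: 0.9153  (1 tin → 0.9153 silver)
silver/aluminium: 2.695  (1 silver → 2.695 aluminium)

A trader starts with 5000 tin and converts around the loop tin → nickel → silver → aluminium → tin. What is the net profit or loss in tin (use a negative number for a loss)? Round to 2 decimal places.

5000 tin × 0.5638 = 2819 nickel
2819 nickel × 1.732 = 4882.508 silver
4882.508 silver × 2.695 = 13158.35906 aluminium
13158.35906 aluminium × 0.4034 = 5308.082044804 tin
Net change: 5308.082044804 − 5000 = 308.082044804 tin

308.08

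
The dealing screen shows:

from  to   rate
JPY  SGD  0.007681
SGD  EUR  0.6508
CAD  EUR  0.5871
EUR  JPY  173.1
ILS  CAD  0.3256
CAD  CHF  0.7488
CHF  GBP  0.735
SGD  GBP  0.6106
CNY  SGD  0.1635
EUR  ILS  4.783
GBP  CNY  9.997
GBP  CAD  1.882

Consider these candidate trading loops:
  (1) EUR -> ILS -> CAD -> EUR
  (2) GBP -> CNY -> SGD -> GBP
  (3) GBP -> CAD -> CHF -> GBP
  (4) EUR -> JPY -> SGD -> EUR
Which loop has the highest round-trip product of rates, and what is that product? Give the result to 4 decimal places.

1.0358

(1) 4.783 × 0.3256 × 0.5871 = 0.91432
(2) 9.997 × 0.1635 × 0.6106 = 0.99803
(3) 1.882 × 0.7488 × 0.735 = 1.03579
(4) 173.1 × 0.007681 × 0.6508 = 0.86529
Highest is cycle (3) at 1.0358 (>1, arbitrage).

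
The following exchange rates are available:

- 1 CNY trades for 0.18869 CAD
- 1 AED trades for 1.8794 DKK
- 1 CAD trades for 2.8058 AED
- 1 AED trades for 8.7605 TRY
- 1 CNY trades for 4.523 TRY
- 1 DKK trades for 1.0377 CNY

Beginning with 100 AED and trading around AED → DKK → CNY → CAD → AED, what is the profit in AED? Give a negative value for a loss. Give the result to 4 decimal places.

3.2516

100 AED × 1.8794 = 187.94 DKK
187.94 DKK × 1.0377 = 195.025338 CNY
195.025338 CNY × 0.18869 = 36.79933102722 CAD
36.79933102722 CAD × 2.8058 = 103.251562996173876 AED
Net change: 103.251562996173876 − 100 = 3.251562996173876 AED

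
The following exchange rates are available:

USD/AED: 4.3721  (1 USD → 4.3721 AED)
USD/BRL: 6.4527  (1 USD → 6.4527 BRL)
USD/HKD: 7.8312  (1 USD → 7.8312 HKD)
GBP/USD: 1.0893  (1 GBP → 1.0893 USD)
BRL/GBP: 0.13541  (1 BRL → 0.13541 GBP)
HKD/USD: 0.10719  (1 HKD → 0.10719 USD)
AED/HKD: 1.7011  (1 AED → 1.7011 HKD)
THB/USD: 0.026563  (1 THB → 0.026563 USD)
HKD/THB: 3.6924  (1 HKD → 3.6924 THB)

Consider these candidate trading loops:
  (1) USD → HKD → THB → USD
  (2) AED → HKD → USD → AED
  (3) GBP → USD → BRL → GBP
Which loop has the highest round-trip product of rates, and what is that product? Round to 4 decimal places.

(1) 7.8312 × 3.6924 × 0.026563 = 0.76809
(2) 1.7011 × 0.10719 × 4.3721 = 0.79721
(3) 1.0893 × 6.4527 × 0.13541 = 0.95179
Highest is cycle (3) at 0.9518 (≤1, no arbitrage).

0.9518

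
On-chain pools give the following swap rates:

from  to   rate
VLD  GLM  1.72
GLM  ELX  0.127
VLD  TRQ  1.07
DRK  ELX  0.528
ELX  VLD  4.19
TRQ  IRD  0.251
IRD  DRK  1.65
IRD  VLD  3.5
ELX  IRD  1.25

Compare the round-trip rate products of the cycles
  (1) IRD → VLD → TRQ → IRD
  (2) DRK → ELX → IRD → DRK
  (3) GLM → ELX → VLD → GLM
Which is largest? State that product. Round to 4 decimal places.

(1) 3.5 × 1.07 × 0.251 = 0.94000
(2) 0.528 × 1.25 × 1.65 = 1.08900
(3) 0.127 × 4.19 × 1.72 = 0.91526
Highest is cycle (2) at 1.0890 (>1, arbitrage).

1.0890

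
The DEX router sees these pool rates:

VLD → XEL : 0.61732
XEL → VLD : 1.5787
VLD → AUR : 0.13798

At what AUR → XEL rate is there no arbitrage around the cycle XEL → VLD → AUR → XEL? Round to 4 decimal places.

4.5908

Known legs of the cycle: 1.5787 × 0.13798 = 0.217829026
For no arbitrage the full-cycle product must be 1, so the missing rate is 1 / 0.217829026 ≈ 4.590756.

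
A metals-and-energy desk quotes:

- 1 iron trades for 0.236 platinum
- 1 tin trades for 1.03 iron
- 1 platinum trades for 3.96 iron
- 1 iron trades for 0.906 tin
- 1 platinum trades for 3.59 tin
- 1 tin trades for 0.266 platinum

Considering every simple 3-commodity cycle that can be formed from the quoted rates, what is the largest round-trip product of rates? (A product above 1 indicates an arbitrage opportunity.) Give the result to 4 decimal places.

0.9543

iron→tin→platinum→iron: 0.906 × 0.266 × 3.96 = 0.95434
iron→platinum→tin→iron: 0.236 × 3.59 × 1.03 = 0.87266
Maximum is iron→tin→platinum→iron at 0.9543; no arbitrage — every cycle loses value.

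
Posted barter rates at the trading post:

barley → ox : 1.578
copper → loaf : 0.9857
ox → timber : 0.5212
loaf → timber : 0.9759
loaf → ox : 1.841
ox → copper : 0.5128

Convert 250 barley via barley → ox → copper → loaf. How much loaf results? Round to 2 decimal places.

199.41

250 barley × 1.578 = 394.5 ox
394.5 ox × 0.5128 = 202.2996 copper
202.2996 copper × 0.9857 = 199.40671572 loaf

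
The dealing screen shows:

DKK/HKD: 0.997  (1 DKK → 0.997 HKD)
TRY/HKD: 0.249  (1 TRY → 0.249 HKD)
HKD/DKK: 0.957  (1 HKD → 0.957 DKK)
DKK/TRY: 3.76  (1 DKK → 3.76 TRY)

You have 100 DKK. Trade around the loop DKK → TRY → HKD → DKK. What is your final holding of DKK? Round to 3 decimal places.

89.598

100 DKK × 3.76 = 376 TRY
376 TRY × 0.249 = 93.624 HKD
93.624 HKD × 0.957 = 89.598168 DKK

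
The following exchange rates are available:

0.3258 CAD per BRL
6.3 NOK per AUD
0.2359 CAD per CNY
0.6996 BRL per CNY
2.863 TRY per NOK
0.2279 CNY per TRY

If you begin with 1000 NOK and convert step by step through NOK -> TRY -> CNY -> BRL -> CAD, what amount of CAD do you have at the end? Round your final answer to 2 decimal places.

148.72

1000 NOK × 2.863 = 2863 TRY
2863 TRY × 0.2279 = 652.4777 CNY
652.4777 CNY × 0.6996 = 456.47339892 BRL
456.47339892 BRL × 0.3258 = 148.719033368136 CAD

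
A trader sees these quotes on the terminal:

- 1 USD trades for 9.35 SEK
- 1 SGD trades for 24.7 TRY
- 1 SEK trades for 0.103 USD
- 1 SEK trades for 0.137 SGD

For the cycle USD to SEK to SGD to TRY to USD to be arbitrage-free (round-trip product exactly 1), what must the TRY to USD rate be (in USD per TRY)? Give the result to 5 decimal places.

0.03161

Known legs of the cycle: 9.35 × 0.137 × 24.7 = 31.639465
For no arbitrage the full-cycle product must be 1, so the missing rate is 1 / 31.639465 ≈ 0.0316061.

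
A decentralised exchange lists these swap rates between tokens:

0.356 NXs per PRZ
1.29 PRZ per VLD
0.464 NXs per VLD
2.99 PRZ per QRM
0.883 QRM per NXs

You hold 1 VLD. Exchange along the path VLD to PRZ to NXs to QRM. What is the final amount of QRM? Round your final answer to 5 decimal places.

0.40551

1 VLD × 1.29 = 1.29 PRZ
1.29 PRZ × 0.356 = 0.45924 NXs
0.45924 NXs × 0.883 = 0.40550892 QRM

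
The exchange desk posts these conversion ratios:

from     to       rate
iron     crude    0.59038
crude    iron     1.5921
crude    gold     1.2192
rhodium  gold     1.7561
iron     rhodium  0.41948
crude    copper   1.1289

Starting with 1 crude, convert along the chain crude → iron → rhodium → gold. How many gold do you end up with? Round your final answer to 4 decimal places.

1 crude × 1.5921 = 1.5921 iron
1.5921 iron × 0.41948 = 0.667854108 rhodium
0.667854108 rhodium × 1.7561 = 1.1728185990588 gold

1.1728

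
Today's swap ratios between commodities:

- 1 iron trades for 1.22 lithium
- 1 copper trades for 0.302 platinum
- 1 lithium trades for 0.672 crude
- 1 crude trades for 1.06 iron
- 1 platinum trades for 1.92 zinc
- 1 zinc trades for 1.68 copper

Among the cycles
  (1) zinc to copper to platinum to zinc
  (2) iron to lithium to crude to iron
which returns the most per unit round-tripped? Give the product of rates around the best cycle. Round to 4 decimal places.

0.9741

(1) 1.68 × 0.302 × 1.92 = 0.97413
(2) 1.22 × 0.672 × 1.06 = 0.86903
Highest is cycle (1) at 0.9741 (≤1, no arbitrage).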